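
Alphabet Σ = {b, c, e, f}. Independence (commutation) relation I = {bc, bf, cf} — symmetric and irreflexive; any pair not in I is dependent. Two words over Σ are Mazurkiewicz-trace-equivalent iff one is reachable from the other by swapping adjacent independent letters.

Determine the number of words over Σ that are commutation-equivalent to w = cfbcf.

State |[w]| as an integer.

piece 0:c — minimal
piece 1:f — minimal
piece 2:b — minimal
piece 3:c rests on {0:c}
piece 4:f rests on {1:f}
minimal pieces: {0:c, 1:f, 2:b}
ways to finish when only these pieces remain (= sum over removing one remaining piece with nothing left below it):
  1 left: {2}→1  {3}→1  {4}→1
  2 left: {0,3}→1  {1,4}→1  {2,3}→2  {2,4}→2  {3,4}→2
  3 left: {0,2,3}→3  {0,3,4}→3  {1,2,4}→3  {1,3,4}→3  {2,3,4}→6
  placing 0:c first → 12 extensions
  placing 1:f first → 12 extensions
  placing 2:b first → 6 extensions
total linear extensions = 30

30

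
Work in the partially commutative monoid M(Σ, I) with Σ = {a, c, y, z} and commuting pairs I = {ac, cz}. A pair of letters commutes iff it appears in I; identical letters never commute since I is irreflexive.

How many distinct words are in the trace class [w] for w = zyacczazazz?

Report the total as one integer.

36

0(z) covers ∅
1(y) covers 0:z
2(a) covers 1:y
3(c) covers 1:y
4(c) covers 3:c
5(z) covers 2:a
6(a) covers 5:z
7(z) covers 6:a
8(a) covers 7:z
9(z) covers 8:a
10(z) covers 9:z
floor of heap: 0:z
completions by unplaced set U, small U first (add the entries for U minus each lowest piece of U):
  |U|=1: {4}:1  {10}:1
  |U|=2: {3,4}:1  {4,10}:2  {9,10}:1
  |U|=3: {3,4,10}:3  {4,9,10}:3  {8,9,10}:1
  |U|=4: {3,4,9,10}:6  {4,8,9,10}:4  {7,8,9,10}:1
  |U|=5: {3,4,8,9,10}:10  {4,7,8,9,10}:5  {6,7,8,9,10}:1
  |U|=6: {3,4,7,8,9,10}:15  {4,6,7,8,9,10}:6  {5,6,7,8,9,10}:1
  |U|=7: {2,5,6,7,8,9,10}:1  {3,4,6,7,8,9,10}:21  {4,5,6,7,8,9,10}:7
  |U|=8: {2,4,5,6,7,8,9,10}:8  {3,4,5,6,7,8,9,10}:28
  |U|=9: {2,3,4,5,6,7,8,9,10}:36
  start at 0(z): 36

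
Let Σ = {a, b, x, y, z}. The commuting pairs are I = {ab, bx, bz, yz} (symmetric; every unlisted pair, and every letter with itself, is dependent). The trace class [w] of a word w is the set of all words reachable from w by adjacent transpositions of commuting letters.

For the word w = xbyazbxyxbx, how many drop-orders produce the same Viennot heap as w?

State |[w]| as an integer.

24

piece 0:x — minimal
piece 1:b — minimal
piece 2:y rests on {0:x, 1:b}
piece 3:a rests on {2:y}
piece 4:z rests on {3:a}
piece 5:b rests on {2:y}
piece 6:x rests on {4:z}
piece 7:y rests on {5:b, 6:x}
piece 8:x rests on {7:y}
piece 9:b rests on {7:y}
piece 10:x rests on {8:x}
minimal pieces: {0:x, 1:b}
ways to finish when only these pieces remain (= sum over removing one remaining piece with nothing left below it):
  1 left: {9}→1  {10}→1
  2 left: {8,10}→1  {9,10}→2
  3 left: {8,9,10}→3
  4 left: {7,8,9,10}→3
  5 left: {5,7,8,9,10}→3  {6,7,8,9,10}→3
  6 left: {4,6,7,8,9,10}→3  {5,6,7,8,9,10}→6
  7 left: {3,4,6,7,8,9,10}→3  {4,5,6,7,8,9,10}→9
  8 left: {3,4,5,6,7,8,9,10}→12
  9 left: {2,3,4,5,6,7,8,9,10}→12
  placing 0:x first → 12 extensions
  placing 1:b first → 12 extensions
total linear extensions = 24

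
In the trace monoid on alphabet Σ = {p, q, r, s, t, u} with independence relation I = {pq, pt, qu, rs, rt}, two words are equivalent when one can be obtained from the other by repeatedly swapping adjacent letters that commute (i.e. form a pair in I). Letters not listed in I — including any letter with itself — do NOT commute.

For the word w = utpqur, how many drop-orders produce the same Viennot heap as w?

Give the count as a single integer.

5

#0=u has no predecessor
#1=t depends on [0:u]
#2=p depends on [0:u]
#3=q depends on [1:t]
#4=u depends on [1:t, 2:p]
#5=r depends on [3:q, 4:u]
sources: [0:u]
N(rest) = Σ N(rest − s) over sources s of rest; N(one piece) = 1:
  size 1 → [5]=1
  size 2 → [3,5]=1  [4,5]=1
  size 3 → [2,4,5]=1  [3,4,5]=2
  size 4 → [1,3,4,5]=2  [2,3,4,5]=3
  first=0(u) contributes 5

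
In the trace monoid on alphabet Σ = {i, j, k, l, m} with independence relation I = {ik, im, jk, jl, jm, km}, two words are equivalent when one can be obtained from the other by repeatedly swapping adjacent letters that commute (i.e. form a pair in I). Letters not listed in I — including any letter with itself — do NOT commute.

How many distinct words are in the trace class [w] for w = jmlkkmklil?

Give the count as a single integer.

32

0(j) covers ∅
1(m) covers ∅
2(l) covers 1:m
3(k) covers 2:l
4(k) covers 3:k
5(m) covers 2:l
6(k) covers 4:k
7(l) covers 5:m, 6:k
8(i) covers 0:j, 7:l
9(l) covers 8:i
floor of heap: 0:j, 1:m
completions by unplaced set U, small U first (add the entries for U minus each lowest piece of U):
  |U|=1: {9}:1
  |U|=2: {8,9}:1
  |U|=3: {0,8,9}:1  {7,8,9}:1
  |U|=4: {0,7,8,9}:2  {5,7,8,9}:1  {6,7,8,9}:1
  |U|=5: {0,5,7,8,9}:3  {0,6,7,8,9}:3  {4,6,7,8,9}:1  {5,6,7,8,9}:2
  |U|=6: {0,4,6,7,8,9}:4  {0,5,6,7,8,9}:8  {3,4,6,7,8,9}:1  {4,5,6,7,8,9}:3
  |U|=7: {0,3,4,6,7,8,9}:5  {0,4,5,6,7,8,9}:15  {3,4,5,6,7,8,9}:4
  |U|=8: {0,3,4,5,6,7,8,9}:24  {2,3,4,5,6,7,8,9}:4
  start at 0(j): 4
  start at 1(m): 28
sum over floor = 32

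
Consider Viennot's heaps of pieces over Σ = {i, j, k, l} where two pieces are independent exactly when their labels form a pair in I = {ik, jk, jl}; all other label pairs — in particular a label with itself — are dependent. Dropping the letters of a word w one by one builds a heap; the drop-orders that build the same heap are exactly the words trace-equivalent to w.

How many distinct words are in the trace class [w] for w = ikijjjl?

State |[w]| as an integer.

0(i) covers ∅
1(k) covers ∅
2(i) covers 0:i
3(j) covers 2:i
4(j) covers 3:j
5(j) covers 4:j
6(l) covers 1:k, 2:i
floor of heap: 0:i, 1:k
completions by unplaced set U, small U first (add the entries for U minus each lowest piece of U):
  |U|=1: {5}:1  {6}:1
  |U|=2: {1,6}:1  {4,5}:1  {5,6}:2
  |U|=3: {1,5,6}:3  {3,4,5}:1  {4,5,6}:3
  |U|=4: {1,4,5,6}:6  {3,4,5,6}:4
  |U|=5: {1,3,4,5,6}:10  {2,3,4,5,6}:4
  start at 0(i): 14
  start at 1(k): 4
sum over floor = 18

18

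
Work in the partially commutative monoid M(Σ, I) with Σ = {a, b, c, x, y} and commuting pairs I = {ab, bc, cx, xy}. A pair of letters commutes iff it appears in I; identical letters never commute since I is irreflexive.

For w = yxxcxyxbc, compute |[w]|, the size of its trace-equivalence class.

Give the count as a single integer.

#0=y has no predecessor
#1=x has no predecessor
#2=x depends on [1:x]
#3=c depends on [0:y]
#4=x depends on [2:x]
#5=y depends on [3:c]
#6=x depends on [4:x]
#7=b depends on [5:y, 6:x]
#8=c depends on [5:y]
sources: [0:y, 1:x]
N(rest) = Σ N(rest − s) over sources s of rest; N(one piece) = 1:
  size 1 → [7]=1  [8]=1
  size 2 → [6,7]=1  [7,8]=2
  size 3 → [4,6,7]=1  [5,7,8]=2  [6,7,8]=3
  size 4 → [2,4,6,7]=1  [3,5,7,8]=2  [4,6,7,8]=4  [5,6,7,8]=5
  size 5 → [0,3,5,7,8]=2  [1,2,4,6,7]=1  [2,4,6,7,8]=5  [3,5,6,7,8]=7  [4,5,6,7,8]=9
  size 6 → [0,3,5,6,7,8]=9  [1,2,4,6,7,8]=6  [2,4,5,6,7,8]=14  [3,4,5,6,7,8]=16
  size 7 → [0,3,4,5,6,7,8]=25  [1,2,4,5,6,7,8]=20  [2,3,4,5,6,7,8]=30
  first=0(y) contributes 50
  first=1(x) contributes 55
|[w]| = 105

105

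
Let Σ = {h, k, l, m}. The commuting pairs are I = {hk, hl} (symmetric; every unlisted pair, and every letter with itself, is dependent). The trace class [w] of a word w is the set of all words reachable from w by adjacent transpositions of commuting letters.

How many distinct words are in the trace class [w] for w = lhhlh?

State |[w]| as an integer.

0(l) covers ∅
1(h) covers ∅
2(h) covers 1:h
3(l) covers 0:l
4(h) covers 2:h
floor of heap: 0:l, 1:h
completions by unplaced set U, small U first (add the entries for U minus each lowest piece of U):
  |U|=1: {3}:1  {4}:1
  |U|=2: {0,3}:1  {2,4}:1  {3,4}:2
  |U|=3: {0,3,4}:3  {1,2,4}:1  {2,3,4}:3
  start at 0(l): 4
  start at 1(h): 6
sum over floor = 10

10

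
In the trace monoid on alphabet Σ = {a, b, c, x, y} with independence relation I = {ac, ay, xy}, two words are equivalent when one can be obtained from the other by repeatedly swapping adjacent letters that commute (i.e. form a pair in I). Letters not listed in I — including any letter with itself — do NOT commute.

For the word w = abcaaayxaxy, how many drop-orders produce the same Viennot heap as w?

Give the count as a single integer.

drop 0:a onto floor
drop 1:b onto {0:a}
drop 2:c onto {1:b}
drop 3:a onto {1:b}
drop 4:a onto {3:a}
drop 5:a onto {4:a}
drop 6:y onto {2:c}
drop 7:x onto {2:c, 5:a}
drop 8:a onto {7:x}
drop 9:x onto {8:a}
drop 10:y onto {6:y}
ground layer = {0:a}
drop-orders for the pieces not yet dropped (sum over which currently-grounded one goes next):
  1 to go: {9} 1  {10} 1
  2 to go: {6,10} 1  {8,9} 1  {9,10} 2
  3 to go: {6,9,10} 3  {7,8,9} 1  {8,9,10} 3
  4 to go: {5,7,8,9} 1  {6,8,9,10} 6  {7,8,9,10} 4
  5 to go: {4,5,7,8,9} 1  {5,7,8,9,10} 5  {6,7,8,9,10} 10
  6 to go: {2,6,7,8,9,10} 10  {3,4,5,7,8,9} 1  {4,5,7,8,9,10} 6  {5,6,7,8,9,10} 15
  7 to go: {2,5,6,7,8,9,10} 25  {3,4,5,7,8,9,10} 7  {4,5,6,7,8,9,10} 21
  8 to go: {2,4,5,6,7,8,9,10} 46  {3,4,5,6,7,8,9,10} 28
  9 to go: {2,3,4,5,6,7,8,9,10} 74
  if 0:a drops first: 74 orders

74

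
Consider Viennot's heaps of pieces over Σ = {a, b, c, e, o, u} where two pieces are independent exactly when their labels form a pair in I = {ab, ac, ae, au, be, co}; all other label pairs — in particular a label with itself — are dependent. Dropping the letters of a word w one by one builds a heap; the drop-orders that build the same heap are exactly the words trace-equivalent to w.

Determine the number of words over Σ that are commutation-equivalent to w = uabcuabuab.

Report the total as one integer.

piece 0:u — minimal
piece 1:a — minimal
piece 2:b rests on {0:u}
piece 3:c rests on {2:b}
piece 4:u rests on {3:c}
piece 5:a rests on {1:a}
piece 6:b rests on {4:u}
piece 7:u rests on {6:b}
piece 8:a rests on {5:a}
piece 9:b rests on {7:u}
minimal pieces: {0:u, 1:a}
ways to finish when only these pieces remain (= sum over removing one remaining piece with nothing left below it):
  1 left: {8}→1  {9}→1
  2 left: {5,8}→1  {7,9}→1  {8,9}→2
  3 left: {1,5,8}→1  {5,8,9}→3  {6,7,9}→1  {7,8,9}→3
  4 left: {1,5,8,9}→4  {4,6,7,9}→1  {5,7,8,9}→6  {6,7,8,9}→4
  5 left: {1,5,7,8,9}→10  {3,4,6,7,9}→1  {4,6,7,8,9}→5  {5,6,7,8,9}→10
  6 left: {1,5,6,7,8,9}→20  {2,3,4,6,7,9}→1  {3,4,6,7,8,9}→6  {4,5,6,7,8,9}→15
  7 left: {0,2,3,4,6,7,9}→1  {1,4,5,6,7,8,9}→35  {2,3,4,6,7,8,9}→7  {3,4,5,6,7,8,9}→21
  8 left: {0,2,3,4,6,7,8,9}→8  {1,3,4,5,6,7,8,9}→56  {2,3,4,5,6,7,8,9}→28
  placing 0:u first → 84 extensions
  placing 1:a first → 36 extensions
total linear extensions = 120

120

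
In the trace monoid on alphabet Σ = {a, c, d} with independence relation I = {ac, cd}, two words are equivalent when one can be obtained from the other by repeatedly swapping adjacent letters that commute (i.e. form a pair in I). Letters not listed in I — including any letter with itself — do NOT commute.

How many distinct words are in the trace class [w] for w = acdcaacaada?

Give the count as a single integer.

165

#0=a has no predecessor
#1=c has no predecessor
#2=d depends on [0:a]
#3=c depends on [1:c]
#4=a depends on [2:d]
#5=a depends on [4:a]
#6=c depends on [3:c]
#7=a depends on [5:a]
#8=a depends on [7:a]
#9=d depends on [8:a]
#10=a depends on [9:d]
sources: [0:a, 1:c]
N(rest) = Σ N(rest − s) over sources s of rest; N(one piece) = 1:
  size 1 → [6]=1  [10]=1
  size 2 → [3,6]=1  [6,10]=2  [9,10]=1
  size 3 → [1,3,6]=1  [3,6,10]=3  [6,9,10]=3  [8,9,10]=1
  size 4 → [1,3,6,10]=4  [3,6,9,10]=6  [6,8,9,10]=4  [7,8,9,10]=1
  size 5 → [1,3,6,9,10]=10  [3,6,8,9,10]=10  [5,7,8,9,10]=1  [6,7,8,9,10]=5
  size 6 → [1,3,6,8,9,10]=20  [3,6,7,8,9,10]=15  [4,5,7,8,9,10]=1  [5,6,7,8,9,10]=6
  size 7 → [1,3,6,7,8,9,10]=35  [2,4,5,7,8,9,10]=1  [3,5,6,7,8,9,10]=21  [4,5,6,7,8,9,10]=7
  size 8 → [0,2,4,5,7,8,9,10]=1  [1,3,5,6,7,8,9,10]=56  [2,4,5,6,7,8,9,10]=8  [3,4,5,6,7,8,9,10]=28
  size 9 → [0,2,4,5,6,7,8,9,10]=9  [1,3,4,5,6,7,8,9,10]=84  [2,3,4,5,6,7,8,9,10]=36
  first=0(a) contributes 120
  first=1(c) contributes 45
|[w]| = 165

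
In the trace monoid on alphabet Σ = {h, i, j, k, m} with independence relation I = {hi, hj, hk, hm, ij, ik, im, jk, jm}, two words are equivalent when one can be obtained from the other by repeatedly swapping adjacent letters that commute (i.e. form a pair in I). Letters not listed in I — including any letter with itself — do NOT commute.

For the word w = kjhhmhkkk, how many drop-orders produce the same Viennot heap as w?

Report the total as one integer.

504

drop 0:k onto floor
drop 1:j onto floor
drop 2:h onto floor
drop 3:h onto {2:h}
drop 4:m onto {0:k}
drop 5:h onto {3:h}
drop 6:k onto {4:m}
drop 7:k onto {6:k}
drop 8:k onto {7:k}
ground layer = {0:k, 1:j, 2:h}
drop-orders for the pieces not yet dropped (sum over which currently-grounded one goes next):
  1 to go: {1} 1  {5} 1  {8} 1
  2 to go: {1,5} 2  {1,8} 2  {3,5} 1  {5,8} 2  {7,8} 1
  3 to go: {1,3,5} 3  {1,5,8} 6  {1,7,8} 3  {2,3,5} 1  {3,5,8} 3  {5,7,8} 3  {6,7,8} 1
  4 to go: {1,2,3,5} 4  {1,3,5,8} 12  {1,5,7,8} 12  {1,6,7,8} 4  {2,3,5,8} 4  {3,5,7,8} 6  {4,6,7,8} 1  {5,6,7,8} 4
  5 to go: {0,4,6,7,8} 1  {1,2,3,5,8} 20  {1,3,5,7,8} 30  {1,4,6,7,8} 5  {1,5,6,7,8} 20  {2,3,5,7,8} 10  {3,5,6,7,8} 10  {4,5,6,7,8} 5
  6 to go: {0,1,4,6,7,8} 6  {0,4,5,6,7,8} 6  {1,2,3,5,7,8} 60  {1,3,5,6,7,8} 60  {1,4,5,6,7,8} 30  {2,3,5,6,7,8} 20  {3,4,5,6,7,8} 15
  7 to go: {0,1,4,5,6,7,8} 42  {0,3,4,5,6,7,8} 21  {1,2,3,5,6,7,8} 140  {1,3,4,5,6,7,8} 105  {2,3,4,5,6,7,8} 35
  if 0:k drops first: 280 orders
  if 1:j drops first: 56 orders
  if 2:h drops first: 168 orders
heap linearizations: 504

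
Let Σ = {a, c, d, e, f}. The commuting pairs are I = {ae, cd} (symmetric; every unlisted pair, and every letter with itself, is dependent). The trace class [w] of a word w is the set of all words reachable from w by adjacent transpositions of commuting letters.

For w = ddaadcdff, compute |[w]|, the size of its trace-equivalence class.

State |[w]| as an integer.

3

#0=d has no predecessor
#1=d depends on [0:d]
#2=a depends on [1:d]
#3=a depends on [2:a]
#4=d depends on [3:a]
#5=c depends on [3:a]
#6=d depends on [4:d]
#7=f depends on [5:c, 6:d]
#8=f depends on [7:f]
sources: [0:d]
N(rest) = Σ N(rest − s) over sources s of rest; N(one piece) = 1:
  size 1 → [8]=1
  size 2 → [7,8]=1
  size 3 → [5,7,8]=1  [6,7,8]=1
  size 4 → [4,6,7,8]=1  [5,6,7,8]=2
  size 5 → [4,5,6,7,8]=3
  size 6 → [3,4,5,6,7,8]=3
  size 7 → [2,3,4,5,6,7,8]=3
  first=0(d) contributes 3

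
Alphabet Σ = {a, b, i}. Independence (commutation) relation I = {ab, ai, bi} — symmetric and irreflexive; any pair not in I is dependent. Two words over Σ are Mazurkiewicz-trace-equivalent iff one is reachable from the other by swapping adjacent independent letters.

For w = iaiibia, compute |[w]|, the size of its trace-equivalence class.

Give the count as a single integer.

drop 0:i onto floor
drop 1:a onto floor
drop 2:i onto {0:i}
drop 3:i onto {2:i}
drop 4:b onto floor
drop 5:i onto {3:i}
drop 6:a onto {1:a}
ground layer = {0:i, 1:a, 4:b}
drop-orders for the pieces not yet dropped (sum over which currently-grounded one goes next):
  1 to go: {4} 1  {5} 1  {6} 1
  2 to go: {1,6} 1  {3,5} 1  {4,5} 2  {4,6} 2  {5,6} 2
  3 to go: {1,4,6} 3  {1,5,6} 3  {2,3,5} 1  {3,4,5} 3  {3,5,6} 3  {4,5,6} 6
  4 to go: {0,2,3,5} 1  {1,3,5,6} 6  {1,4,5,6} 12  {2,3,4,5} 4  {2,3,5,6} 4  {3,4,5,6} 12
  5 to go: {0,2,3,4,5} 5  {0,2,3,5,6} 5  {1,2,3,5,6} 10  {1,3,4,5,6} 30  {2,3,4,5,6} 20
  if 0:i drops first: 60 orders
  if 1:a drops first: 30 orders
  if 4:b drops first: 15 orders
heap linearizations: 105

105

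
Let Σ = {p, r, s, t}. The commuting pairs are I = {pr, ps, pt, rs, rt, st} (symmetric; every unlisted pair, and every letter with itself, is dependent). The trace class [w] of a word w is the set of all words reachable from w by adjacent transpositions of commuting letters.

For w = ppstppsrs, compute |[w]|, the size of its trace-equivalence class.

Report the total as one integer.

2520

drop 0:p onto floor
drop 1:p onto {0:p}
drop 2:s onto floor
drop 3:t onto floor
drop 4:p onto {1:p}
drop 5:p onto {4:p}
drop 6:s onto {2:s}
drop 7:r onto floor
drop 8:s onto {6:s}
ground layer = {0:p, 2:s, 3:t, 7:r}
drop-orders for the pieces not yet dropped (sum over which currently-grounded one goes next):
  1 to go: {3} 1  {5} 1  {7} 1  {8} 1
  2 to go: {3,5} 2  {3,7} 2  {3,8} 2  {4,5} 1  {5,7} 2  {5,8} 2  {6,8} 1  {7,8} 2
  3 to go: {1,4,5} 1  {2,6,8} 1  {3,4,5} 3  {3,5,7} 6  {3,5,8} 6  {3,6,8} 3  {3,7,8} 6  {4,5,7} 3  {4,5,8} 3  {5,6,8} 3  {5,7,8} 6  {6,7,8} 3
  4 to go: {0,1,4,5} 1  {1,3,4,5} 4  {1,4,5,7} 4  {1,4,5,8} 4  {2,3,6,8} 4  {2,5,6,8} 4  {2,6,7,8} 4  {3,4,5,7} 12  {3,4,5,8} 12  {3,5,6,8} 12  {3,5,7,8} 24  {3,6,7,8} 12  {4,5,6,8} 6  {4,5,7,8} 12  {5,6,7,8} 12
  5 to go: {0,1,3,4,5} 5  {0,1,4,5,7} 5  {0,1,4,5,8} 5  {1,3,4,5,7} 20  {1,3,4,5,8} 20  {1,4,5,6,8} 10  {1,4,5,7,8} 20  {2,3,5,6,8} 20  {2,3,6,7,8} 20  {2,4,5,6,8} 10  {2,5,6,7,8} 20  {3,4,5,6,8} 30  {3,4,5,7,8} 60  {3,5,6,7,8} 60  {4,5,6,7,8} 30
  6 to go: {0,1,3,4,5,7} 30  {0,1,3,4,5,8} 30  {0,1,4,5,6,8} 15  {0,1,4,5,7,8} 30  {1,2,4,5,6,8} 20  {1,3,4,5,6,8} 60  {1,3,4,5,7,8} 120  {1,4,5,6,7,8} 60  {2,3,4,5,6,8} 60  {2,3,5,6,7,8} 120  {2,4,5,6,7,8} 60  {3,4,5,6,7,8} 180
  7 to go: {0,1,2,4,5,6,8} 35  {0,1,3,4,5,6,8} 105  {0,1,3,4,5,7,8} 210  {0,1,4,5,6,7,8} 105  {1,2,3,4,5,6,8} 140  {1,2,4,5,6,7,8} 140  {1,3,4,5,6,7,8} 420  {2,3,4,5,6,7,8} 420
  if 0:p drops first: 1120 orders
  if 2:s drops first: 840 orders
  if 3:t drops first: 280 orders
  if 7:r drops first: 280 orders
heap linearizations: 2520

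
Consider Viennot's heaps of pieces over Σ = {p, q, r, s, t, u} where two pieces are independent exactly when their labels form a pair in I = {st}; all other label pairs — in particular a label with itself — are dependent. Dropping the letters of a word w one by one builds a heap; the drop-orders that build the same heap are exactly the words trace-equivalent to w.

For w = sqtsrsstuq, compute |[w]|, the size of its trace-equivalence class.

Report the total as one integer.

drop 0:s onto floor
drop 1:q onto {0:s}
drop 2:t onto {1:q}
drop 3:s onto {1:q}
drop 4:r onto {2:t, 3:s}
drop 5:s onto {4:r}
drop 6:s onto {5:s}
drop 7:t onto {4:r}
drop 8:u onto {6:s, 7:t}
drop 9:q onto {8:u}
ground layer = {0:s}
drop-orders for the pieces not yet dropped (sum over which currently-grounded one goes next):
  1 to go: {9} 1
  2 to go: {8,9} 1
  3 to go: {6,8,9} 1  {7,8,9} 1
  4 to go: {5,6,8,9} 1  {6,7,8,9} 2
  5 to go: {5,6,7,8,9} 3
  6 to go: {4,5,6,7,8,9} 3
  7 to go: {2,4,5,6,7,8,9} 3  {3,4,5,6,7,8,9} 3
  8 to go: {2,3,4,5,6,7,8,9} 6
  if 0:s drops first: 6 orders

6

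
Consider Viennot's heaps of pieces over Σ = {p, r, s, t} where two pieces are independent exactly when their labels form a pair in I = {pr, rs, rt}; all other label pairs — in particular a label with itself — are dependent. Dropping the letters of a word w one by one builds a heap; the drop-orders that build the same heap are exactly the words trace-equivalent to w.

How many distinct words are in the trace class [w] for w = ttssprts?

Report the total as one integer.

8

drop 0:t onto floor
drop 1:t onto {0:t}
drop 2:s onto {1:t}
drop 3:s onto {2:s}
drop 4:p onto {3:s}
drop 5:r onto floor
drop 6:t onto {4:p}
drop 7:s onto {6:t}
ground layer = {0:t, 5:r}
drop-orders for the pieces not yet dropped (sum over which currently-grounded one goes next):
  1 to go: {5} 1  {7} 1
  2 to go: {5,7} 2  {6,7} 1
  3 to go: {4,6,7} 1  {5,6,7} 3
  4 to go: {3,4,6,7} 1  {4,5,6,7} 4
  5 to go: {2,3,4,6,7} 1  {3,4,5,6,7} 5
  6 to go: {1,2,3,4,6,7} 1  {2,3,4,5,6,7} 6
  if 0:t drops first: 7 orders
  if 5:r drops first: 1 orders
heap linearizations: 8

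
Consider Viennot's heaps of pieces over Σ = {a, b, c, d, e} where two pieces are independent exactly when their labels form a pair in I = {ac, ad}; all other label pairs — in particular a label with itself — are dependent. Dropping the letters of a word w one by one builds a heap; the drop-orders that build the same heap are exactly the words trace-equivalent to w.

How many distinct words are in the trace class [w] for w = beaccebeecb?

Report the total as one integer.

3

piece 0:b — minimal
piece 1:e rests on {0:b}
piece 2:a rests on {1:e}
piece 3:c rests on {1:e}
piece 4:c rests on {3:c}
piece 5:e rests on {2:a, 4:c}
piece 6:b rests on {5:e}
piece 7:e rests on {6:b}
piece 8:e rests on {7:e}
piece 9:c rests on {8:e}
piece 10:b rests on {9:c}
minimal pieces: {0:b}
ways to finish when only these pieces remain (= sum over removing one remaining piece with nothing left below it):
  1 left: {10}→1
  2 left: {9,10}→1
  3 left: {8,9,10}→1
  4 left: {7,8,9,10}→1
  5 left: {6,7,8,9,10}→1
  6 left: {5,6,7,8,9,10}→1
  7 left: {2,5,6,7,8,9,10}→1  {4,5,6,7,8,9,10}→1
  8 left: {2,4,5,6,7,8,9,10}→2  {3,4,5,6,7,8,9,10}→1
  9 left: {2,3,4,5,6,7,8,9,10}→3
  placing 0:b first → 3 extensions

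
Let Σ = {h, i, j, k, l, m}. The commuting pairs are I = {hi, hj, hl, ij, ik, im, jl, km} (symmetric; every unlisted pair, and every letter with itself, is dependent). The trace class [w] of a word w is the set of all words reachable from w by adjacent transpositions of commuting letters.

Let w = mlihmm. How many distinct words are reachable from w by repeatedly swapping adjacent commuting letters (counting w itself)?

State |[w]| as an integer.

piece 0:m — minimal
piece 1:l rests on {0:m}
piece 2:i rests on {1:l}
piece 3:h rests on {0:m}
piece 4:m rests on {1:l, 3:h}
piece 5:m rests on {4:m}
minimal pieces: {0:m}
ways to finish when only these pieces remain (= sum over removing one remaining piece with nothing left below it):
  1 left: {2}→1  {5}→1
  2 left: {2,5}→2  {4,5}→1
  3 left: {2,4,5}→3  {3,4,5}→1
  4 left: {1,2,4,5}→3  {2,3,4,5}→4
  placing 0:m first → 7 extensions

7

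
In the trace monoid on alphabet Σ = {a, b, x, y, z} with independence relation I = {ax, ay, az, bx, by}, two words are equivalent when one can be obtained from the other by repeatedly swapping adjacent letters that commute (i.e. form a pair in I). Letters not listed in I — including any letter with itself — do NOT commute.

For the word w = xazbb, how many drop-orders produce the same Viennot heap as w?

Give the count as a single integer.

drop 0:x onto floor
drop 1:a onto floor
drop 2:z onto {0:x}
drop 3:b onto {1:a, 2:z}
drop 4:b onto {3:b}
ground layer = {0:x, 1:a}
drop-orders for the pieces not yet dropped (sum over which currently-grounded one goes next):
  1 to go: {4} 1
  2 to go: {3,4} 1
  3 to go: {1,3,4} 1  {2,3,4} 1
  if 0:x drops first: 2 orders
  if 1:a drops first: 1 orders
heap linearizations: 3

3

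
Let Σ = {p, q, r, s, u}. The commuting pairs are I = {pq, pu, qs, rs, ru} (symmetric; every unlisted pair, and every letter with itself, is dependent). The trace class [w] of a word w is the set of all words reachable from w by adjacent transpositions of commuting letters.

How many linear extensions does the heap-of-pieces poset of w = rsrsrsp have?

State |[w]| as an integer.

0(r) covers ∅
1(s) covers ∅
2(r) covers 0:r
3(s) covers 1:s
4(r) covers 2:r
5(s) covers 3:s
6(p) covers 4:r, 5:s
floor of heap: 0:r, 1:s
completions by unplaced set U, small U first (add the entries for U minus each lowest piece of U):
  |U|=1: {6}:1
  |U|=2: {4,6}:1  {5,6}:1
  |U|=3: {2,4,6}:1  {3,5,6}:1  {4,5,6}:2
  |U|=4: {0,2,4,6}:1  {1,3,5,6}:1  {2,4,5,6}:3  {3,4,5,6}:3
  |U|=5: {0,2,4,5,6}:4  {1,3,4,5,6}:4  {2,3,4,5,6}:6
  start at 0(r): 10
  start at 1(s): 10
sum over floor = 20

20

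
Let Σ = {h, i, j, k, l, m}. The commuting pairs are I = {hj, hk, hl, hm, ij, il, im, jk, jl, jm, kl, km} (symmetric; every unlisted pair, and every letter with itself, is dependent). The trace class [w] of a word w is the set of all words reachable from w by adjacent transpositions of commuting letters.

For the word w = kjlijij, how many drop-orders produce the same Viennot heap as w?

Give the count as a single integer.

140

piece 0:k — minimal
piece 1:j — minimal
piece 2:l — minimal
piece 3:i rests on {0:k}
piece 4:j rests on {1:j}
piece 5:i rests on {3:i}
piece 6:j rests on {4:j}
minimal pieces: {0:k, 1:j, 2:l}
ways to finish when only these pieces remain (= sum over removing one remaining piece with nothing left below it):
  1 left: {2}→1  {5}→1  {6}→1
  2 left: {2,5}→2  {2,6}→2  {3,5}→1  {4,6}→1  {5,6}→2
  3 left: {0,3,5}→1  {1,4,6}→1  {2,3,5}→3  {2,4,6}→3  {2,5,6}→6  {3,5,6}→3  {4,5,6}→3
  4 left: {0,2,3,5}→4  {0,3,5,6}→4  {1,2,4,6}→4  {1,4,5,6}→4  {2,3,5,6}→12  {2,4,5,6}→12  {3,4,5,6}→6
  5 left: {0,2,3,5,6}→20  {0,3,4,5,6}→10  {1,2,4,5,6}→20  {1,3,4,5,6}→10  {2,3,4,5,6}→30
  placing 0:k first → 60 extensions
  placing 1:j first → 60 extensions
  placing 2:l first → 20 extensions
total linear extensions = 140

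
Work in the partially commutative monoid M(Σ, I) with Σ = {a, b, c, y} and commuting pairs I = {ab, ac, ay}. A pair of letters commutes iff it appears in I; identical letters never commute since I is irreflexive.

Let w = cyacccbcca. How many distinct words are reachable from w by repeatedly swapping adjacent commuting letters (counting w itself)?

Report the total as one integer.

45

0(c) covers ∅
1(y) covers 0:c
2(a) covers ∅
3(c) covers 1:y
4(c) covers 3:c
5(c) covers 4:c
6(b) covers 5:c
7(c) covers 6:b
8(c) covers 7:c
9(a) covers 2:a
floor of heap: 0:c, 2:a
completions by unplaced set U, small U first (add the entries for U minus each lowest piece of U):
  |U|=1: {8}:1  {9}:1
  |U|=2: {2,9}:1  {7,8}:1  {8,9}:2
  |U|=3: {2,8,9}:3  {6,7,8}:1  {7,8,9}:3
  |U|=4: {2,7,8,9}:6  {5,6,7,8}:1  {6,7,8,9}:4
  |U|=5: {2,6,7,8,9}:10  {4,5,6,7,8}:1  {5,6,7,8,9}:5
  |U|=6: {2,5,6,7,8,9}:15  {3,4,5,6,7,8}:1  {4,5,6,7,8,9}:6
  |U|=7: {1,3,4,5,6,7,8}:1  {2,4,5,6,7,8,9}:21  {3,4,5,6,7,8,9}:7
  |U|=8: {0,1,3,4,5,6,7,8}:1  {1,3,4,5,6,7,8,9}:8  {2,3,4,5,6,7,8,9}:28
  start at 0(c): 36
  start at 2(a): 9
sum over floor = 45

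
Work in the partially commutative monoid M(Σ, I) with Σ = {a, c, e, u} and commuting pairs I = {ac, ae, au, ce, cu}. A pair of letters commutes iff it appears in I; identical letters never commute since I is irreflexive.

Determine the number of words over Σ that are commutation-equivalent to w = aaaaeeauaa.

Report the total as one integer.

drop 0:a onto floor
drop 1:a onto {0:a}
drop 2:a onto {1:a}
drop 3:a onto {2:a}
drop 4:e onto floor
drop 5:e onto {4:e}
drop 6:a onto {3:a}
drop 7:u onto {5:e}
drop 8:a onto {6:a}
drop 9:a onto {8:a}
ground layer = {0:a, 4:e}
drop-orders for the pieces not yet dropped (sum over which currently-grounded one goes next):
  1 to go: {7} 1  {9} 1
  2 to go: {5,7} 1  {7,9} 2  {8,9} 1
  3 to go: {4,5,7} 1  {5,7,9} 3  {6,8,9} 1  {7,8,9} 3
  4 to go: {3,6,8,9} 1  {4,5,7,9} 4  {5,7,8,9} 6  {6,7,8,9} 4
  5 to go: {2,3,6,8,9} 1  {3,6,7,8,9} 5  {4,5,7,8,9} 10  {5,6,7,8,9} 10
  6 to go: {1,2,3,6,8,9} 1  {2,3,6,7,8,9} 6  {3,5,6,7,8,9} 15  {4,5,6,7,8,9} 20
  7 to go: {0,1,2,3,6,8,9} 1  {1,2,3,6,7,8,9} 7  {2,3,5,6,7,8,9} 21  {3,4,5,6,7,8,9} 35
  8 to go: {0,1,2,3,6,7,8,9} 8  {1,2,3,5,6,7,8,9} 28  {2,3,4,5,6,7,8,9} 56
  if 0:a drops first: 84 orders
  if 4:e drops first: 36 orders
heap linearizations: 120

120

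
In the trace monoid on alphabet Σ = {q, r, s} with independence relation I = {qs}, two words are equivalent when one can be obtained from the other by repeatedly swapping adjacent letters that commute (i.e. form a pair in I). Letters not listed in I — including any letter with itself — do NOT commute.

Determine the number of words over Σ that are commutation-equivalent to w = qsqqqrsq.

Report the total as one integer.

10

piece 0:q — minimal
piece 1:s — minimal
piece 2:q rests on {0:q}
piece 3:q rests on {2:q}
piece 4:q rests on {3:q}
piece 5:r rests on {1:s, 4:q}
piece 6:s rests on {5:r}
piece 7:q rests on {5:r}
minimal pieces: {0:q, 1:s}
ways to finish when only these pieces remain (= sum over removing one remaining piece with nothing left below it):
  1 left: {6}→1  {7}→1
  2 left: {6,7}→2
  3 left: {5,6,7}→2
  4 left: {1,5,6,7}→2  {4,5,6,7}→2
  5 left: {1,4,5,6,7}→4  {3,4,5,6,7}→2
  6 left: {1,3,4,5,6,7}→6  {2,3,4,5,6,7}→2
  placing 0:q first → 8 extensions
  placing 1:s first → 2 extensions
total linear extensions = 10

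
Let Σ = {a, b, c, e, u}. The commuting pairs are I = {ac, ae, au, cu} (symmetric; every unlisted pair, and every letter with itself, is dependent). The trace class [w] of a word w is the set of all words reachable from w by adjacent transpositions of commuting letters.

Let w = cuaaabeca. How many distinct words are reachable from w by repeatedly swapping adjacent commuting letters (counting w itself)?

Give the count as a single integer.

60

drop 0:c onto floor
drop 1:u onto floor
drop 2:a onto floor
drop 3:a onto {2:a}
drop 4:a onto {3:a}
drop 5:b onto {0:c, 1:u, 4:a}
drop 6:e onto {5:b}
drop 7:c onto {6:e}
drop 8:a onto {5:b}
ground layer = {0:c, 1:u, 2:a}
drop-orders for the pieces not yet dropped (sum over which currently-grounded one goes next):
  1 to go: {7} 1  {8} 1
  2 to go: {6,7} 1  {7,8} 2
  3 to go: {6,7,8} 3
  4 to go: {5,6,7,8} 3
  5 to go: {0,5,6,7,8} 3  {1,5,6,7,8} 3  {4,5,6,7,8} 3
  6 to go: {0,1,5,6,7,8} 6  {0,4,5,6,7,8} 6  {1,4,5,6,7,8} 6  {3,4,5,6,7,8} 3
  7 to go: {0,1,4,5,6,7,8} 18  {0,3,4,5,6,7,8} 9  {1,3,4,5,6,7,8} 9  {2,3,4,5,6,7,8} 3
  if 0:c drops first: 12 orders
  if 1:u drops first: 12 orders
  if 2:a drops first: 36 orders
heap linearizations: 60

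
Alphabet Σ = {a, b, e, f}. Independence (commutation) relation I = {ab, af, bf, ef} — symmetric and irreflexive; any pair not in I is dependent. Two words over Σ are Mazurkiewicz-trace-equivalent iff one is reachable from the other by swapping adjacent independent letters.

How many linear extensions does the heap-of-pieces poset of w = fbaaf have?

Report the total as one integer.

30

#0=f has no predecessor
#1=b has no predecessor
#2=a has no predecessor
#3=a depends on [2:a]
#4=f depends on [0:f]
sources: [0:f, 1:b, 2:a]
N(rest) = Σ N(rest − s) over sources s of rest; N(one piece) = 1:
  size 1 → [1]=1  [3]=1  [4]=1
  size 2 → [0,4]=1  [1,3]=2  [1,4]=2  [2,3]=1  [3,4]=2
  size 3 → [0,1,4]=3  [0,3,4]=3  [1,2,3]=3  [1,3,4]=6  [2,3,4]=3
  first=0(f) contributes 12
  first=1(b) contributes 6
  first=2(a) contributes 12
|[w]| = 30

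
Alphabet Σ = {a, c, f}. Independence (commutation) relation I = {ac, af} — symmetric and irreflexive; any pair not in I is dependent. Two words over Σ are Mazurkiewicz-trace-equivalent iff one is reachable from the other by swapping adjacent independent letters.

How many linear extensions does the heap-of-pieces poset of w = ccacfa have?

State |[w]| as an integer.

15

piece 0:c — minimal
piece 1:c rests on {0:c}
piece 2:a — minimal
piece 3:c rests on {1:c}
piece 4:f rests on {3:c}
piece 5:a rests on {2:a}
minimal pieces: {0:c, 2:a}
ways to finish when only these pieces remain (= sum over removing one remaining piece with nothing left below it):
  1 left: {4}→1  {5}→1
  2 left: {2,5}→1  {3,4}→1  {4,5}→2
  3 left: {1,3,4}→1  {2,4,5}→3  {3,4,5}→3
  4 left: {0,1,3,4}→1  {1,3,4,5}→4  {2,3,4,5}→6
  placing 0:c first → 10 extensions
  placing 2:a first → 5 extensions
total linear extensions = 15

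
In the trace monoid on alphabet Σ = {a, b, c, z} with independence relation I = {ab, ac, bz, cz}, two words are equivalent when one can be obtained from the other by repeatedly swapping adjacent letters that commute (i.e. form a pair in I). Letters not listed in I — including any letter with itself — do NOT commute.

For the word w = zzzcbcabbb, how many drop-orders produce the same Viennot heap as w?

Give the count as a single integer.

210

drop 0:z onto floor
drop 1:z onto {0:z}
drop 2:z onto {1:z}
drop 3:c onto floor
drop 4:b onto {3:c}
drop 5:c onto {4:b}
drop 6:a onto {2:z}
drop 7:b onto {5:c}
drop 8:b onto {7:b}
drop 9:b onto {8:b}
ground layer = {0:z, 3:c}
drop-orders for the pieces not yet dropped (sum over which currently-grounded one goes next):
  1 to go: {6} 1  {9} 1
  2 to go: {2,6} 1  {6,9} 2  {8,9} 1
  3 to go: {1,2,6} 1  {2,6,9} 3  {6,8,9} 3  {7,8,9} 1
  4 to go: {0,1,2,6} 1  {1,2,6,9} 4  {2,6,8,9} 6  {5,7,8,9} 1  {6,7,8,9} 4
  5 to go: {0,1,2,6,9} 5  {1,2,6,8,9} 10  {2,6,7,8,9} 10  {4,5,7,8,9} 1  {5,6,7,8,9} 5
  6 to go: {0,1,2,6,8,9} 15  {1,2,6,7,8,9} 20  {2,5,6,7,8,9} 15  {3,4,5,7,8,9} 1  {4,5,6,7,8,9} 6
  7 to go: {0,1,2,6,7,8,9} 35  {1,2,5,6,7,8,9} 35  {2,4,5,6,7,8,9} 21  {3,4,5,6,7,8,9} 7
  8 to go: {0,1,2,5,6,7,8,9} 70  {1,2,4,5,6,7,8,9} 56  {2,3,4,5,6,7,8,9} 28
  if 0:z drops first: 84 orders
  if 3:c drops first: 126 orders
heap linearizations: 210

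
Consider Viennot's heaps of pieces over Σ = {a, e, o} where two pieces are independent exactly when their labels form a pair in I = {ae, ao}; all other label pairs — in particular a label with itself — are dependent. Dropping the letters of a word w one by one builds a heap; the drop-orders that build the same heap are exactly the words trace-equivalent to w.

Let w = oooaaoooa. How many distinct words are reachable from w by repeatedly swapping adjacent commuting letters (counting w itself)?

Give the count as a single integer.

0(o) covers ∅
1(o) covers 0:o
2(o) covers 1:o
3(a) covers ∅
4(a) covers 3:a
5(o) covers 2:o
6(o) covers 5:o
7(o) covers 6:o
8(a) covers 4:a
floor of heap: 0:o, 3:a
completions by unplaced set U, small U first (add the entries for U minus each lowest piece of U):
  |U|=1: {7}:1  {8}:1
  |U|=2: {4,8}:1  {6,7}:1  {7,8}:2
  |U|=3: {3,4,8}:1  {4,7,8}:3  {5,6,7}:1  {6,7,8}:3
  |U|=4: {2,5,6,7}:1  {3,4,7,8}:4  {4,6,7,8}:6  {5,6,7,8}:4
  |U|=5: {1,2,5,6,7}:1  {2,5,6,7,8}:5  {3,4,6,7,8}:10  {4,5,6,7,8}:10
  |U|=6: {0,1,2,5,6,7}:1  {1,2,5,6,7,8}:6  {2,4,5,6,7,8}:15  {3,4,5,6,7,8}:20
  |U|=7: {0,1,2,5,6,7,8}:7  {1,2,4,5,6,7,8}:21  {2,3,4,5,6,7,8}:35
  start at 0(o): 56
  start at 3(a): 28
sum over floor = 84

84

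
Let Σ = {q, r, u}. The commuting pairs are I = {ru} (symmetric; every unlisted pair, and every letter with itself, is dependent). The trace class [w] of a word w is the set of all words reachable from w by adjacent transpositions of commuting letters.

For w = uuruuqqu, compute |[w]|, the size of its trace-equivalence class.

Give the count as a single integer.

5

#0=u has no predecessor
#1=u depends on [0:u]
#2=r has no predecessor
#3=u depends on [1:u]
#4=u depends on [3:u]
#5=q depends on [2:r, 4:u]
#6=q depends on [5:q]
#7=u depends on [6:q]
sources: [0:u, 2:r]
N(rest) = Σ N(rest − s) over sources s of rest; N(one piece) = 1:
  size 1 → [7]=1
  size 2 → [6,7]=1
  size 3 → [5,6,7]=1
  size 4 → [2,5,6,7]=1  [4,5,6,7]=1
  size 5 → [2,4,5,6,7]=2  [3,4,5,6,7]=1
  size 6 → [1,3,4,5,6,7]=1  [2,3,4,5,6,7]=3
  first=0(u) contributes 4
  first=2(r) contributes 1
|[w]| = 5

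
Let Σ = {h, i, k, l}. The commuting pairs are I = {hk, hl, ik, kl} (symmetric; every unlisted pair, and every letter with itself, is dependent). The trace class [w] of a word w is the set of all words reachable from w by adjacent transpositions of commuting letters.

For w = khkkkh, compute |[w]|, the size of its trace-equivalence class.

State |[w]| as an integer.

15

#0=k has no predecessor
#1=h has no predecessor
#2=k depends on [0:k]
#3=k depends on [2:k]
#4=k depends on [3:k]
#5=h depends on [1:h]
sources: [0:k, 1:h]
N(rest) = Σ N(rest − s) over sources s of rest; N(one piece) = 1:
  size 1 → [4]=1  [5]=1
  size 2 → [1,5]=1  [3,4]=1  [4,5]=2
  size 3 → [1,4,5]=3  [2,3,4]=1  [3,4,5]=3
  size 4 → [0,2,3,4]=1  [1,3,4,5]=6  [2,3,4,5]=4
  first=0(k) contributes 10
  first=1(h) contributes 5
|[w]| = 15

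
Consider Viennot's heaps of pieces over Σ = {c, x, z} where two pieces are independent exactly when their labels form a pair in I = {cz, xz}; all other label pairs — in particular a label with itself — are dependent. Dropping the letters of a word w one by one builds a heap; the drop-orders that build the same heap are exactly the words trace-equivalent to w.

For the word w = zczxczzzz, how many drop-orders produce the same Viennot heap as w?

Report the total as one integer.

84

0(z) covers ∅
1(c) covers ∅
2(z) covers 0:z
3(x) covers 1:c
4(c) covers 3:x
5(z) covers 2:z
6(z) covers 5:z
7(z) covers 6:z
8(z) covers 7:z
floor of heap: 0:z, 1:c
completions by unplaced set U, small U first (add the entries for U minus each lowest piece of U):
  |U|=1: {4}:1  {8}:1
  |U|=2: {3,4}:1  {4,8}:2  {7,8}:1
  |U|=3: {1,3,4}:1  {3,4,8}:3  {4,7,8}:3  {6,7,8}:1
  |U|=4: {1,3,4,8}:4  {3,4,7,8}:6  {4,6,7,8}:4  {5,6,7,8}:1
  |U|=5: {1,3,4,7,8}:10  {2,5,6,7,8}:1  {3,4,6,7,8}:10  {4,5,6,7,8}:5
  |U|=6: {0,2,5,6,7,8}:1  {1,3,4,6,7,8}:20  {2,4,5,6,7,8}:6  {3,4,5,6,7,8}:15
  |U|=7: {0,2,4,5,6,7,8}:7  {1,3,4,5,6,7,8}:35  {2,3,4,5,6,7,8}:21
  start at 0(z): 56
  start at 1(c): 28
sum over floor = 84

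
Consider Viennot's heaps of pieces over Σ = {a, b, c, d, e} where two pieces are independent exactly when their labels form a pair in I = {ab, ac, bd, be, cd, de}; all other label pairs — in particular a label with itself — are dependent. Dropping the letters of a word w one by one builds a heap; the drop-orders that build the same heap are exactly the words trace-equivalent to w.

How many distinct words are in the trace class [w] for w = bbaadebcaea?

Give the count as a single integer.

drop 0:b onto floor
drop 1:b onto {0:b}
drop 2:a onto floor
drop 3:a onto {2:a}
drop 4:d onto {3:a}
drop 5:e onto {3:a}
drop 6:b onto {1:b}
drop 7:c onto {5:e, 6:b}
drop 8:a onto {4:d, 5:e}
drop 9:e onto {7:c, 8:a}
drop 10:a onto {9:e}
ground layer = {0:b, 2:a}
drop-orders for the pieces not yet dropped (sum over which currently-grounded one goes next):
  1 to go: {10} 1
  2 to go: {9,10} 1
  3 to go: {7,9,10} 1  {8,9,10} 1
  4 to go: {4,8,9,10} 1  {6,7,9,10} 1  {7,8,9,10} 2
  5 to go: {1,6,7,9,10} 1  {4,7,8,9,10} 3  {5,7,8,9,10} 2  {6,7,8,9,10} 3
  6 to go: {0,1,6,7,9,10} 1  {1,6,7,8,9,10} 4  {4,5,7,8,9,10} 5  {4,6,7,8,9,10} 6  {5,6,7,8,9,10} 5
  7 to go: {0,1,6,7,8,9,10} 5  {1,4,6,7,8,9,10} 10  {1,5,6,7,8,9,10} 9  {3,4,5,7,8,9,10} 5  {4,5,6,7,8,9,10} 16
  8 to go: {0,1,4,6,7,8,9,10} 15  {0,1,5,6,7,8,9,10} 14  {1,4,5,6,7,8,9,10} 35  {2,3,4,5,7,8,9,10} 5  {3,4,5,6,7,8,9,10} 21
  9 to go: {0,1,4,5,6,7,8,9,10} 64  {1,3,4,5,6,7,8,9,10} 56  {2,3,4,5,6,7,8,9,10} 26
  if 0:b drops first: 82 orders
  if 2:a drops first: 120 orders
heap linearizations: 202

202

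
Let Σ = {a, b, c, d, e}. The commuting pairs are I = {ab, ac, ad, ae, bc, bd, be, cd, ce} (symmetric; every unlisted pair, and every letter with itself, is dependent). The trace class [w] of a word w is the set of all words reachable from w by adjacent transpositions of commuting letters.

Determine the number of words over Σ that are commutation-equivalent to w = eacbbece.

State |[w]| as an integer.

drop 0:e onto floor
drop 1:a onto floor
drop 2:c onto floor
drop 3:b onto floor
drop 4:b onto {3:b}
drop 5:e onto {0:e}
drop 6:c onto {2:c}
drop 7:e onto {5:e}
ground layer = {0:e, 1:a, 2:c, 3:b}
drop-orders for the pieces not yet dropped (sum over which currently-grounded one goes next):
  1 to go: {1} 1  {4} 1  {6} 1  {7} 1
  2 to go: {1,4} 2  {1,6} 2  {1,7} 2  {2,6} 1  {3,4} 1  {4,6} 2  {4,7} 2  {5,7} 1  {6,7} 2
  3 to go: {0,5,7} 1  {1,2,6} 3  {1,3,4} 3  {1,4,6} 6  {1,4,7} 6  {1,5,7} 3  {1,6,7} 6  {2,4,6} 3  {2,6,7} 3  {3,4,6} 3  {3,4,7} 3  {4,5,7} 3  {4,6,7} 6  {5,6,7} 3
  4 to go: {0,1,5,7} 4  {0,4,5,7} 4  {0,5,6,7} 4  {1,2,4,6} 12  {1,2,6,7} 12  {1,3,4,6} 12  {1,3,4,7} 12  {1,4,5,7} 12  {1,4,6,7} 24  {1,5,6,7} 12  {2,3,4,6} 6  {2,4,6,7} 12  {2,5,6,7} 6  {3,4,5,7} 6  {3,4,6,7} 12  {4,5,6,7} 12
  5 to go: {0,1,4,5,7} 20  {0,1,5,6,7} 20  {0,2,5,6,7} 10  {0,3,4,5,7} 10  {0,4,5,6,7} 20  {1,2,3,4,6} 30  {1,2,4,6,7} 60  {1,2,5,6,7} 30  {1,3,4,5,7} 30  {1,3,4,6,7} 60  {1,4,5,6,7} 60  {2,3,4,6,7} 30  {2,4,5,6,7} 30  {3,4,5,6,7} 30
  6 to go: {0,1,2,5,6,7} 60  {0,1,3,4,5,7} 60  {0,1,4,5,6,7} 120  {0,2,4,5,6,7} 60  {0,3,4,5,6,7} 60  {1,2,3,4,6,7} 180  {1,2,4,5,6,7} 180  {1,3,4,5,6,7} 180  {2,3,4,5,6,7} 90
  if 0:e drops first: 630 orders
  if 1:a drops first: 210 orders
  if 2:c drops first: 420 orders
  if 3:b drops first: 420 orders
heap linearizations: 1680

1680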